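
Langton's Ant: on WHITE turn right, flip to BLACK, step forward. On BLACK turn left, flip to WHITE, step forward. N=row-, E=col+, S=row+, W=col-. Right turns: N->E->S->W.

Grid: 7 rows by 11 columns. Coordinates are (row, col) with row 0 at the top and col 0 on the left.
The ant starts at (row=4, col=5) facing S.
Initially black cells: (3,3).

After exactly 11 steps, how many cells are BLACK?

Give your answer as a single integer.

Step 1: on WHITE (4,5): turn R to W, flip to black, move to (4,4). |black|=2
Step 2: on WHITE (4,4): turn R to N, flip to black, move to (3,4). |black|=3
Step 3: on WHITE (3,4): turn R to E, flip to black, move to (3,5). |black|=4
Step 4: on WHITE (3,5): turn R to S, flip to black, move to (4,5). |black|=5
Step 5: on BLACK (4,5): turn L to E, flip to white, move to (4,6). |black|=4
Step 6: on WHITE (4,6): turn R to S, flip to black, move to (5,6). |black|=5
Step 7: on WHITE (5,6): turn R to W, flip to black, move to (5,5). |black|=6
Step 8: on WHITE (5,5): turn R to N, flip to black, move to (4,5). |black|=7
Step 9: on WHITE (4,5): turn R to E, flip to black, move to (4,6). |black|=8
Step 10: on BLACK (4,6): turn L to N, flip to white, move to (3,6). |black|=7
Step 11: on WHITE (3,6): turn R to E, flip to black, move to (3,7). |black|=8

Answer: 8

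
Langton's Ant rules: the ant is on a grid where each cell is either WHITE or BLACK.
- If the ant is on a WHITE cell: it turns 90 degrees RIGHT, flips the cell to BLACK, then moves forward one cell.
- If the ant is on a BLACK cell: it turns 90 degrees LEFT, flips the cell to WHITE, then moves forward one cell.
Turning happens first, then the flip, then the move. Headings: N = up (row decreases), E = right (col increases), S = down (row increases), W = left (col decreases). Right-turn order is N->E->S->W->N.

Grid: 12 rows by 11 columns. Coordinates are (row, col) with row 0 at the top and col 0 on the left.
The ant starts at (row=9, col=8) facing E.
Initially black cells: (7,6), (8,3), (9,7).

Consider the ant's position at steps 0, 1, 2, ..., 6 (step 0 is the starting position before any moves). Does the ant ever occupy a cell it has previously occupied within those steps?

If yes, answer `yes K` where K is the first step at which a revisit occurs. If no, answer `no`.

Step 1: on WHITE (9,8): turn R to S, flip to black, move to (10,8). |black|=4 — new cell
Step 2: on WHITE (10,8): turn R to W, flip to black, move to (10,7). |black|=5 — new cell
Step 3: on WHITE (10,7): turn R to N, flip to black, move to (9,7). |black|=6 — new cell
Step 4: on BLACK (9,7): turn L to W, flip to white, move to (9,6). |black|=5 — new cell
Step 5: on WHITE (9,6): turn R to N, flip to black, move to (8,6). |black|=6 — new cell
Step 6: on WHITE (8,6): turn R to E, flip to black, move to (8,7). |black|=7 — new cell
No revisit within 6 steps.

Answer: no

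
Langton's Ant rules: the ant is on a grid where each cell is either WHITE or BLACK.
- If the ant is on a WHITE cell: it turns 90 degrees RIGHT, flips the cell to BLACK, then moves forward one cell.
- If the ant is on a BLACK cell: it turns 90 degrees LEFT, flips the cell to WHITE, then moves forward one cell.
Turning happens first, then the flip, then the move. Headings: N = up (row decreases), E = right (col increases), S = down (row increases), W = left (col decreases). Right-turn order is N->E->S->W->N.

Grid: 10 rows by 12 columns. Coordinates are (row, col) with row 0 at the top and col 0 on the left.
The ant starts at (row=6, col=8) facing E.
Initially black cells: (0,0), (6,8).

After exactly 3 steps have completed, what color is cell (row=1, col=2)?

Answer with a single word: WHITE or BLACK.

Step 1: on BLACK (6,8): turn L to N, flip to white, move to (5,8). |black|=1
Step 2: on WHITE (5,8): turn R to E, flip to black, move to (5,9). |black|=2
Step 3: on WHITE (5,9): turn R to S, flip to black, move to (6,9). |black|=3

Answer: WHITE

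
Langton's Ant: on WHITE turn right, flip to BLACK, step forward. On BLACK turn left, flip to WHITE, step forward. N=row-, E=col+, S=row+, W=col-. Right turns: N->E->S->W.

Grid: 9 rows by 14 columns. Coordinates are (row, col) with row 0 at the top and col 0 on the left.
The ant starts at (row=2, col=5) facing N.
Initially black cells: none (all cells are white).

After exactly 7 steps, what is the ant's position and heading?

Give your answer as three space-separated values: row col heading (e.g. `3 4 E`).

Step 1: on WHITE (2,5): turn R to E, flip to black, move to (2,6). |black|=1
Step 2: on WHITE (2,6): turn R to S, flip to black, move to (3,6). |black|=2
Step 3: on WHITE (3,6): turn R to W, flip to black, move to (3,5). |black|=3
Step 4: on WHITE (3,5): turn R to N, flip to black, move to (2,5). |black|=4
Step 5: on BLACK (2,5): turn L to W, flip to white, move to (2,4). |black|=3
Step 6: on WHITE (2,4): turn R to N, flip to black, move to (1,4). |black|=4
Step 7: on WHITE (1,4): turn R to E, flip to black, move to (1,5). |black|=5

Answer: 1 5 E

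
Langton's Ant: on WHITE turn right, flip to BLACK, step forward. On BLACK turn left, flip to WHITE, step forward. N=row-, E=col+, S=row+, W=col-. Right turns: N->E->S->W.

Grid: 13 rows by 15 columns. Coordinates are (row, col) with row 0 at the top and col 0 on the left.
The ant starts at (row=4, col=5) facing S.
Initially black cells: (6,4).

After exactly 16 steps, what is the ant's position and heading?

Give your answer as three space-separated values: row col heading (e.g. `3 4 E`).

Step 1: on WHITE (4,5): turn R to W, flip to black, move to (4,4). |black|=2
Step 2: on WHITE (4,4): turn R to N, flip to black, move to (3,4). |black|=3
Step 3: on WHITE (3,4): turn R to E, flip to black, move to (3,5). |black|=4
Step 4: on WHITE (3,5): turn R to S, flip to black, move to (4,5). |black|=5
Step 5: on BLACK (4,5): turn L to E, flip to white, move to (4,6). |black|=4
Step 6: on WHITE (4,6): turn R to S, flip to black, move to (5,6). |black|=5
Step 7: on WHITE (5,6): turn R to W, flip to black, move to (5,5). |black|=6
Step 8: on WHITE (5,5): turn R to N, flip to black, move to (4,5). |black|=7
Step 9: on WHITE (4,5): turn R to E, flip to black, move to (4,6). |black|=8
Step 10: on BLACK (4,6): turn L to N, flip to white, move to (3,6). |black|=7
Step 11: on WHITE (3,6): turn R to E, flip to black, move to (3,7). |black|=8
Step 12: on WHITE (3,7): turn R to S, flip to black, move to (4,7). |black|=9
Step 13: on WHITE (4,7): turn R to W, flip to black, move to (4,6). |black|=10
Step 14: on WHITE (4,6): turn R to N, flip to black, move to (3,6). |black|=11
Step 15: on BLACK (3,6): turn L to W, flip to white, move to (3,5). |black|=10
Step 16: on BLACK (3,5): turn L to S, flip to white, move to (4,5). |black|=9

Answer: 4 5 S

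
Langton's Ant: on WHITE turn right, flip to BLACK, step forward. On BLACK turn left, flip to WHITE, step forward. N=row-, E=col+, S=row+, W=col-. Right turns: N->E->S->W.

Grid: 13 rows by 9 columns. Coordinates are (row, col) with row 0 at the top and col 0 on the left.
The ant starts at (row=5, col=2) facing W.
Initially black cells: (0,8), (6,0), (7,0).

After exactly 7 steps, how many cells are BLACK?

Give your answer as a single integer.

Answer: 8

Derivation:
Step 1: on WHITE (5,2): turn R to N, flip to black, move to (4,2). |black|=4
Step 2: on WHITE (4,2): turn R to E, flip to black, move to (4,3). |black|=5
Step 3: on WHITE (4,3): turn R to S, flip to black, move to (5,3). |black|=6
Step 4: on WHITE (5,3): turn R to W, flip to black, move to (5,2). |black|=7
Step 5: on BLACK (5,2): turn L to S, flip to white, move to (6,2). |black|=6
Step 6: on WHITE (6,2): turn R to W, flip to black, move to (6,1). |black|=7
Step 7: on WHITE (6,1): turn R to N, flip to black, move to (5,1). |black|=8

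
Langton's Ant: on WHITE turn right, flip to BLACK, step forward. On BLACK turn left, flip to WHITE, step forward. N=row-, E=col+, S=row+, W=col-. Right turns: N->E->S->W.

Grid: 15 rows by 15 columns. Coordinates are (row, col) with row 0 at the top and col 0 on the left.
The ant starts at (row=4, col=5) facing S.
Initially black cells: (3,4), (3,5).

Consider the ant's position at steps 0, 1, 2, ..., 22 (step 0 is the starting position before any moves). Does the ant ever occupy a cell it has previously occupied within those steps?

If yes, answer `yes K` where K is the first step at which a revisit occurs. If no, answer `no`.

Answer: yes 6

Derivation:
Step 1: on WHITE (4,5): turn R to W, flip to black, move to (4,4). |black|=3 — new cell
Step 2: on WHITE (4,4): turn R to N, flip to black, move to (3,4). |black|=4 — new cell
Step 3: on BLACK (3,4): turn L to W, flip to white, move to (3,3). |black|=3 — new cell
Step 4: on WHITE (3,3): turn R to N, flip to black, move to (2,3). |black|=4 — new cell
Step 5: on WHITE (2,3): turn R to E, flip to black, move to (2,4). |black|=5 — new cell
Step 6: on WHITE (2,4): turn R to S, flip to black, move to (3,4). |black|=6 — REVISIT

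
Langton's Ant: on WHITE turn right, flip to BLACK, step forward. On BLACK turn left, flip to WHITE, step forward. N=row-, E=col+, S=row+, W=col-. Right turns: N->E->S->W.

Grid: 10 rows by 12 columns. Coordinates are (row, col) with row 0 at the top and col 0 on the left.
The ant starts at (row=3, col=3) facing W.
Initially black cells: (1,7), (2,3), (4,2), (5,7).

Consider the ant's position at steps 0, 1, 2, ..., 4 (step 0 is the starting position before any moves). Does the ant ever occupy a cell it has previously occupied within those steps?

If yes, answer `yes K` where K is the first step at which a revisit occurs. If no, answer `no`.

Answer: no

Derivation:
Step 1: on WHITE (3,3): turn R to N, flip to black, move to (2,3). |black|=5 — new cell
Step 2: on BLACK (2,3): turn L to W, flip to white, move to (2,2). |black|=4 — new cell
Step 3: on WHITE (2,2): turn R to N, flip to black, move to (1,2). |black|=5 — new cell
Step 4: on WHITE (1,2): turn R to E, flip to black, move to (1,3). |black|=6 — new cell
No revisit within 4 steps.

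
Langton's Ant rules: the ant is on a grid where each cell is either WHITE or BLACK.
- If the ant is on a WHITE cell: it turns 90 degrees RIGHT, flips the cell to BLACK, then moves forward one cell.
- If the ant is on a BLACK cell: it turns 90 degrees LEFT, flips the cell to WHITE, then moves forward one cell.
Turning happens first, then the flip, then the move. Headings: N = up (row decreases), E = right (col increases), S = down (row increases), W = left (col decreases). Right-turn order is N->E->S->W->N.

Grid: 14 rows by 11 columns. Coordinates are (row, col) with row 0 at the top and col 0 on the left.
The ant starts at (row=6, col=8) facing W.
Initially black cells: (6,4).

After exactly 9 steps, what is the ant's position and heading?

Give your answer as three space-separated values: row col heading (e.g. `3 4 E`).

Answer: 7 8 S

Derivation:
Step 1: on WHITE (6,8): turn R to N, flip to black, move to (5,8). |black|=2
Step 2: on WHITE (5,8): turn R to E, flip to black, move to (5,9). |black|=3
Step 3: on WHITE (5,9): turn R to S, flip to black, move to (6,9). |black|=4
Step 4: on WHITE (6,9): turn R to W, flip to black, move to (6,8). |black|=5
Step 5: on BLACK (6,8): turn L to S, flip to white, move to (7,8). |black|=4
Step 6: on WHITE (7,8): turn R to W, flip to black, move to (7,7). |black|=5
Step 7: on WHITE (7,7): turn R to N, flip to black, move to (6,7). |black|=6
Step 8: on WHITE (6,7): turn R to E, flip to black, move to (6,8). |black|=7
Step 9: on WHITE (6,8): turn R to S, flip to black, move to (7,8). |black|=8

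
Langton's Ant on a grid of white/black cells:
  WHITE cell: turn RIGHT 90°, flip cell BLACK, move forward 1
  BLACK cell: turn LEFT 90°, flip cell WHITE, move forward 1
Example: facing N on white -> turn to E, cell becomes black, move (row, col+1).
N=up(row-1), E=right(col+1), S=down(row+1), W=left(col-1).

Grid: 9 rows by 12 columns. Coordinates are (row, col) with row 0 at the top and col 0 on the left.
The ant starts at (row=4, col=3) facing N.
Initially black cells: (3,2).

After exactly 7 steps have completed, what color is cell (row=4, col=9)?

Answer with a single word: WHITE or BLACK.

Step 1: on WHITE (4,3): turn R to E, flip to black, move to (4,4). |black|=2
Step 2: on WHITE (4,4): turn R to S, flip to black, move to (5,4). |black|=3
Step 3: on WHITE (5,4): turn R to W, flip to black, move to (5,3). |black|=4
Step 4: on WHITE (5,3): turn R to N, flip to black, move to (4,3). |black|=5
Step 5: on BLACK (4,3): turn L to W, flip to white, move to (4,2). |black|=4
Step 6: on WHITE (4,2): turn R to N, flip to black, move to (3,2). |black|=5
Step 7: on BLACK (3,2): turn L to W, flip to white, move to (3,1). |black|=4

Answer: WHITE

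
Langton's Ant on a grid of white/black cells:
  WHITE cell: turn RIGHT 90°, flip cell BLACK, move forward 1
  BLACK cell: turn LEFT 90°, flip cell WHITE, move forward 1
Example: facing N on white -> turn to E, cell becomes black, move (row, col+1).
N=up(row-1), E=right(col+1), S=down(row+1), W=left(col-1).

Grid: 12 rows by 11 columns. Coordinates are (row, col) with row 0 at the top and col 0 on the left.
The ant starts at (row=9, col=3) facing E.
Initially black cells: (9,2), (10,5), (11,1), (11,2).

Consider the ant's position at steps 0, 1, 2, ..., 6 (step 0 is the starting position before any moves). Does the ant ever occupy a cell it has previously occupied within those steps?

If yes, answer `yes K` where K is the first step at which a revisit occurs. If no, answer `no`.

Answer: no

Derivation:
Step 1: on WHITE (9,3): turn R to S, flip to black, move to (10,3). |black|=5 — new cell
Step 2: on WHITE (10,3): turn R to W, flip to black, move to (10,2). |black|=6 — new cell
Step 3: on WHITE (10,2): turn R to N, flip to black, move to (9,2). |black|=7 — new cell
Step 4: on BLACK (9,2): turn L to W, flip to white, move to (9,1). |black|=6 — new cell
Step 5: on WHITE (9,1): turn R to N, flip to black, move to (8,1). |black|=7 — new cell
Step 6: on WHITE (8,1): turn R to E, flip to black, move to (8,2). |black|=8 — new cell
No revisit within 6 steps.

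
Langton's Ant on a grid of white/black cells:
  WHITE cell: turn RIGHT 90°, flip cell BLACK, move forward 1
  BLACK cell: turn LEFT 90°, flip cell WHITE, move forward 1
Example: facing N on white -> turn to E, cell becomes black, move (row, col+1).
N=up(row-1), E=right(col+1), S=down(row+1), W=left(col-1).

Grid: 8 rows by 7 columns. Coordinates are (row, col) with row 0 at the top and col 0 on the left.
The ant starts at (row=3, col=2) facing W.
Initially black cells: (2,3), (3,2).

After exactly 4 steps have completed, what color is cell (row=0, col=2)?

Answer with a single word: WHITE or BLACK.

Step 1: on BLACK (3,2): turn L to S, flip to white, move to (4,2). |black|=1
Step 2: on WHITE (4,2): turn R to W, flip to black, move to (4,1). |black|=2
Step 3: on WHITE (4,1): turn R to N, flip to black, move to (3,1). |black|=3
Step 4: on WHITE (3,1): turn R to E, flip to black, move to (3,2). |black|=4

Answer: WHITE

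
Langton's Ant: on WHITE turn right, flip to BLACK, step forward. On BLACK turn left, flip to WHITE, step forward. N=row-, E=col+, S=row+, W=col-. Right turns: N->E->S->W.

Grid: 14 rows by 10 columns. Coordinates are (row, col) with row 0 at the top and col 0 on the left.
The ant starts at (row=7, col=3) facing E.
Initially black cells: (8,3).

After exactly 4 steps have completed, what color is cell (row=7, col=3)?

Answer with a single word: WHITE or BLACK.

Step 1: on WHITE (7,3): turn R to S, flip to black, move to (8,3). |black|=2
Step 2: on BLACK (8,3): turn L to E, flip to white, move to (8,4). |black|=1
Step 3: on WHITE (8,4): turn R to S, flip to black, move to (9,4). |black|=2
Step 4: on WHITE (9,4): turn R to W, flip to black, move to (9,3). |black|=3

Answer: BLACK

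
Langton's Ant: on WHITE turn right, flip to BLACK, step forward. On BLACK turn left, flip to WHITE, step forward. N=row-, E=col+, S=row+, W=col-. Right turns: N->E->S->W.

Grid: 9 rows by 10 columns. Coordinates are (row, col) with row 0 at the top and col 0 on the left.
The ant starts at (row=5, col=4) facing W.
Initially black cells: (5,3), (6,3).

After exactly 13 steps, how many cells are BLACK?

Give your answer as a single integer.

Step 1: on WHITE (5,4): turn R to N, flip to black, move to (4,4). |black|=3
Step 2: on WHITE (4,4): turn R to E, flip to black, move to (4,5). |black|=4
Step 3: on WHITE (4,5): turn R to S, flip to black, move to (5,5). |black|=5
Step 4: on WHITE (5,5): turn R to W, flip to black, move to (5,4). |black|=6
Step 5: on BLACK (5,4): turn L to S, flip to white, move to (6,4). |black|=5
Step 6: on WHITE (6,4): turn R to W, flip to black, move to (6,3). |black|=6
Step 7: on BLACK (6,3): turn L to S, flip to white, move to (7,3). |black|=5
Step 8: on WHITE (7,3): turn R to W, flip to black, move to (7,2). |black|=6
Step 9: on WHITE (7,2): turn R to N, flip to black, move to (6,2). |black|=7
Step 10: on WHITE (6,2): turn R to E, flip to black, move to (6,3). |black|=8
Step 11: on WHITE (6,3): turn R to S, flip to black, move to (7,3). |black|=9
Step 12: on BLACK (7,3): turn L to E, flip to white, move to (7,4). |black|=8
Step 13: on WHITE (7,4): turn R to S, flip to black, move to (8,4). |black|=9

Answer: 9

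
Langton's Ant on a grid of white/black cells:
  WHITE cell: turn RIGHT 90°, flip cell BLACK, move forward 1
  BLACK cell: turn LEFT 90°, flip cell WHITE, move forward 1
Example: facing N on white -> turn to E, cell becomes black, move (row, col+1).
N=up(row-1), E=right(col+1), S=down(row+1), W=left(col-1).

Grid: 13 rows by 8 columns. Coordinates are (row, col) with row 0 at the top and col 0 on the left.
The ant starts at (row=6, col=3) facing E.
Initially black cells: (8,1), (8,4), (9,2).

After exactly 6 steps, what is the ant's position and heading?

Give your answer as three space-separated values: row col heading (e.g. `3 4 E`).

Step 1: on WHITE (6,3): turn R to S, flip to black, move to (7,3). |black|=4
Step 2: on WHITE (7,3): turn R to W, flip to black, move to (7,2). |black|=5
Step 3: on WHITE (7,2): turn R to N, flip to black, move to (6,2). |black|=6
Step 4: on WHITE (6,2): turn R to E, flip to black, move to (6,3). |black|=7
Step 5: on BLACK (6,3): turn L to N, flip to white, move to (5,3). |black|=6
Step 6: on WHITE (5,3): turn R to E, flip to black, move to (5,4). |black|=7

Answer: 5 4 E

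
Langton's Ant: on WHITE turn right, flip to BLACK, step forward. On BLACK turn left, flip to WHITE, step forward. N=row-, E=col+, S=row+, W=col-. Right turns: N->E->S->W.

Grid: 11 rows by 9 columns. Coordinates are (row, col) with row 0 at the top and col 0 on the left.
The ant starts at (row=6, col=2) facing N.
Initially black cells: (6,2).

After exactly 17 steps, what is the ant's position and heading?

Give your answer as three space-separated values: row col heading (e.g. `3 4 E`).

Step 1: on BLACK (6,2): turn L to W, flip to white, move to (6,1). |black|=0
Step 2: on WHITE (6,1): turn R to N, flip to black, move to (5,1). |black|=1
Step 3: on WHITE (5,1): turn R to E, flip to black, move to (5,2). |black|=2
Step 4: on WHITE (5,2): turn R to S, flip to black, move to (6,2). |black|=3
Step 5: on WHITE (6,2): turn R to W, flip to black, move to (6,1). |black|=4
Step 6: on BLACK (6,1): turn L to S, flip to white, move to (7,1). |black|=3
Step 7: on WHITE (7,1): turn R to W, flip to black, move to (7,0). |black|=4
Step 8: on WHITE (7,0): turn R to N, flip to black, move to (6,0). |black|=5
Step 9: on WHITE (6,0): turn R to E, flip to black, move to (6,1). |black|=6
Step 10: on WHITE (6,1): turn R to S, flip to black, move to (7,1). |black|=7
Step 11: on BLACK (7,1): turn L to E, flip to white, move to (7,2). |black|=6
Step 12: on WHITE (7,2): turn R to S, flip to black, move to (8,2). |black|=7
Step 13: on WHITE (8,2): turn R to W, flip to black, move to (8,1). |black|=8
Step 14: on WHITE (8,1): turn R to N, flip to black, move to (7,1). |black|=9
Step 15: on WHITE (7,1): turn R to E, flip to black, move to (7,2). |black|=10
Step 16: on BLACK (7,2): turn L to N, flip to white, move to (6,2). |black|=9
Step 17: on BLACK (6,2): turn L to W, flip to white, move to (6,1). |black|=8

Answer: 6 1 W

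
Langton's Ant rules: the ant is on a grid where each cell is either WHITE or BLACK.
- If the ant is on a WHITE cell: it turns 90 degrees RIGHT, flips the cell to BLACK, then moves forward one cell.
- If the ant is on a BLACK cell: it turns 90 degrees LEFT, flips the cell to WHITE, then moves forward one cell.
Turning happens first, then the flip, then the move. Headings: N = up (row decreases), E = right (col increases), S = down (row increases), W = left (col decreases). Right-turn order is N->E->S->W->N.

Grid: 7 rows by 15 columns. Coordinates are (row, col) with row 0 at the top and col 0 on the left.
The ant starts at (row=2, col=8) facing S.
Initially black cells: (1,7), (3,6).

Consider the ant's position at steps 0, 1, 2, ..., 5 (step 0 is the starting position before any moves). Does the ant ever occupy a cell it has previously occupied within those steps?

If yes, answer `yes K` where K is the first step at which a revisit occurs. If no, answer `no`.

Answer: no

Derivation:
Step 1: on WHITE (2,8): turn R to W, flip to black, move to (2,7). |black|=3 — new cell
Step 2: on WHITE (2,7): turn R to N, flip to black, move to (1,7). |black|=4 — new cell
Step 3: on BLACK (1,7): turn L to W, flip to white, move to (1,6). |black|=3 — new cell
Step 4: on WHITE (1,6): turn R to N, flip to black, move to (0,6). |black|=4 — new cell
Step 5: on WHITE (0,6): turn R to E, flip to black, move to (0,7). |black|=5 — new cell
No revisit within 5 steps.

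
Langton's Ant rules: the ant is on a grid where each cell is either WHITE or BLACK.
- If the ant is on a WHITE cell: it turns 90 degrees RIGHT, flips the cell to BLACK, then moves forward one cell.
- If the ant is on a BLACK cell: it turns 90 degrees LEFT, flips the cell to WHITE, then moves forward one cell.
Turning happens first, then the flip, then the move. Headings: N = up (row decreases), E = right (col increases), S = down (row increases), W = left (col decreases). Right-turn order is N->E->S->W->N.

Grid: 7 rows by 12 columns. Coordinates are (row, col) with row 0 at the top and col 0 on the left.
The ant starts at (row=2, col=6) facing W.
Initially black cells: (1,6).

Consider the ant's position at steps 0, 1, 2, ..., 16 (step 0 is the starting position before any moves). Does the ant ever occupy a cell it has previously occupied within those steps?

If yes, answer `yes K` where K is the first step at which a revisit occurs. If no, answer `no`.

Answer: yes 5

Derivation:
Step 1: on WHITE (2,6): turn R to N, flip to black, move to (1,6). |black|=2 — new cell
Step 2: on BLACK (1,6): turn L to W, flip to white, move to (1,5). |black|=1 — new cell
Step 3: on WHITE (1,5): turn R to N, flip to black, move to (0,5). |black|=2 — new cell
Step 4: on WHITE (0,5): turn R to E, flip to black, move to (0,6). |black|=3 — new cell
Step 5: on WHITE (0,6): turn R to S, flip to black, move to (1,6). |black|=4 — REVISIT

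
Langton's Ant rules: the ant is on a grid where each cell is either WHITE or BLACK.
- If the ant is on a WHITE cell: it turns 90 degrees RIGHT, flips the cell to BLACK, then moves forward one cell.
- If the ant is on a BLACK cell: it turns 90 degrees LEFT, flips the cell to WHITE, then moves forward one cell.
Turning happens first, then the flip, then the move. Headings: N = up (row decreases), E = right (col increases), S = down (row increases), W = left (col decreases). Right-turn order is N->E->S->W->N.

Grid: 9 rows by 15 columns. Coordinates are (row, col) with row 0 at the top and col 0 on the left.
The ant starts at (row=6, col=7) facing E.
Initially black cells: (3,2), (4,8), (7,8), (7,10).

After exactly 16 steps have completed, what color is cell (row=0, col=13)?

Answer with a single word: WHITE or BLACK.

Answer: WHITE

Derivation:
Step 1: on WHITE (6,7): turn R to S, flip to black, move to (7,7). |black|=5
Step 2: on WHITE (7,7): turn R to W, flip to black, move to (7,6). |black|=6
Step 3: on WHITE (7,6): turn R to N, flip to black, move to (6,6). |black|=7
Step 4: on WHITE (6,6): turn R to E, flip to black, move to (6,7). |black|=8
Step 5: on BLACK (6,7): turn L to N, flip to white, move to (5,7). |black|=7
Step 6: on WHITE (5,7): turn R to E, flip to black, move to (5,8). |black|=8
Step 7: on WHITE (5,8): turn R to S, flip to black, move to (6,8). |black|=9
Step 8: on WHITE (6,8): turn R to W, flip to black, move to (6,7). |black|=10
Step 9: on WHITE (6,7): turn R to N, flip to black, move to (5,7). |black|=11
Step 10: on BLACK (5,7): turn L to W, flip to white, move to (5,6). |black|=10
Step 11: on WHITE (5,6): turn R to N, flip to black, move to (4,6). |black|=11
Step 12: on WHITE (4,6): turn R to E, flip to black, move to (4,7). |black|=12
Step 13: on WHITE (4,7): turn R to S, flip to black, move to (5,7). |black|=13
Step 14: on WHITE (5,7): turn R to W, flip to black, move to (5,6). |black|=14
Step 15: on BLACK (5,6): turn L to S, flip to white, move to (6,6). |black|=13
Step 16: on BLACK (6,6): turn L to E, flip to white, move to (6,7). |black|=12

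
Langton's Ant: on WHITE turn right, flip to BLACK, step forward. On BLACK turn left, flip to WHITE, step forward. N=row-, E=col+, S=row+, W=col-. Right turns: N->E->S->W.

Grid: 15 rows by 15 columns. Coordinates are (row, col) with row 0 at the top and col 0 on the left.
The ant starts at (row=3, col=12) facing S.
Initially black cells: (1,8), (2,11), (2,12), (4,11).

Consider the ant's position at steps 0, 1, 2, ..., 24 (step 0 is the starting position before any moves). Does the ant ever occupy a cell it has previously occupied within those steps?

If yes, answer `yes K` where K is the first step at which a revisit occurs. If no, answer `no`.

Step 1: on WHITE (3,12): turn R to W, flip to black, move to (3,11). |black|=5 — new cell
Step 2: on WHITE (3,11): turn R to N, flip to black, move to (2,11). |black|=6 — new cell
Step 3: on BLACK (2,11): turn L to W, flip to white, move to (2,10). |black|=5 — new cell
Step 4: on WHITE (2,10): turn R to N, flip to black, move to (1,10). |black|=6 — new cell
Step 5: on WHITE (1,10): turn R to E, flip to black, move to (1,11). |black|=7 — new cell
Step 6: on WHITE (1,11): turn R to S, flip to black, move to (2,11). |black|=8 — REVISIT

Answer: yes 6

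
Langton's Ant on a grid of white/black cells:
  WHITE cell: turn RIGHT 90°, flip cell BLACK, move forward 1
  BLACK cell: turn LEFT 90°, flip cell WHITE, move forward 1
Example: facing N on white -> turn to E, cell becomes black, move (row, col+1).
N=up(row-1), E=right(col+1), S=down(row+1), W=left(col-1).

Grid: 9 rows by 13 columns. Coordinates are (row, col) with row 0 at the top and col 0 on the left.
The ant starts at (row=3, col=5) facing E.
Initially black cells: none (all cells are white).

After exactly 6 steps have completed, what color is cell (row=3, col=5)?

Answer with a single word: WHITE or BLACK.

Step 1: on WHITE (3,5): turn R to S, flip to black, move to (4,5). |black|=1
Step 2: on WHITE (4,5): turn R to W, flip to black, move to (4,4). |black|=2
Step 3: on WHITE (4,4): turn R to N, flip to black, move to (3,4). |black|=3
Step 4: on WHITE (3,4): turn R to E, flip to black, move to (3,5). |black|=4
Step 5: on BLACK (3,5): turn L to N, flip to white, move to (2,5). |black|=3
Step 6: on WHITE (2,5): turn R to E, flip to black, move to (2,6). |black|=4

Answer: WHITE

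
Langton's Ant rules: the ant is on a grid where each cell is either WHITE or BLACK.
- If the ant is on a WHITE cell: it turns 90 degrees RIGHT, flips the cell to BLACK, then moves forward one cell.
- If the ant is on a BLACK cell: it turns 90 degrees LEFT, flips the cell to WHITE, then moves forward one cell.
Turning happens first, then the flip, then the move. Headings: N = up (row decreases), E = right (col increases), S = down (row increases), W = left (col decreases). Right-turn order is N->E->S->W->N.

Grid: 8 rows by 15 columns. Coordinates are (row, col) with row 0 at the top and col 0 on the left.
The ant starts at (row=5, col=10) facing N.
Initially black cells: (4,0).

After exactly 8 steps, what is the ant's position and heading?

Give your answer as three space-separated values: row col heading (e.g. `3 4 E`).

Answer: 5 10 S

Derivation:
Step 1: on WHITE (5,10): turn R to E, flip to black, move to (5,11). |black|=2
Step 2: on WHITE (5,11): turn R to S, flip to black, move to (6,11). |black|=3
Step 3: on WHITE (6,11): turn R to W, flip to black, move to (6,10). |black|=4
Step 4: on WHITE (6,10): turn R to N, flip to black, move to (5,10). |black|=5
Step 5: on BLACK (5,10): turn L to W, flip to white, move to (5,9). |black|=4
Step 6: on WHITE (5,9): turn R to N, flip to black, move to (4,9). |black|=5
Step 7: on WHITE (4,9): turn R to E, flip to black, move to (4,10). |black|=6
Step 8: on WHITE (4,10): turn R to S, flip to black, move to (5,10). |black|=7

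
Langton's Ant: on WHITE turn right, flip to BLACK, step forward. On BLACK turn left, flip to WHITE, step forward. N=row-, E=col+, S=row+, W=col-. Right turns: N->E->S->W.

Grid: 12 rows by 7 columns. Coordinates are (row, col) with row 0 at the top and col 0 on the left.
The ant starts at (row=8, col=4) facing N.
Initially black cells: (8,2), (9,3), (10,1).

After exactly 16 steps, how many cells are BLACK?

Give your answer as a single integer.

Answer: 7

Derivation:
Step 1: on WHITE (8,4): turn R to E, flip to black, move to (8,5). |black|=4
Step 2: on WHITE (8,5): turn R to S, flip to black, move to (9,5). |black|=5
Step 3: on WHITE (9,5): turn R to W, flip to black, move to (9,4). |black|=6
Step 4: on WHITE (9,4): turn R to N, flip to black, move to (8,4). |black|=7
Step 5: on BLACK (8,4): turn L to W, flip to white, move to (8,3). |black|=6
Step 6: on WHITE (8,3): turn R to N, flip to black, move to (7,3). |black|=7
Step 7: on WHITE (7,3): turn R to E, flip to black, move to (7,4). |black|=8
Step 8: on WHITE (7,4): turn R to S, flip to black, move to (8,4). |black|=9
Step 9: on WHITE (8,4): turn R to W, flip to black, move to (8,3). |black|=10
Step 10: on BLACK (8,3): turn L to S, flip to white, move to (9,3). |black|=9
Step 11: on BLACK (9,3): turn L to E, flip to white, move to (9,4). |black|=8
Step 12: on BLACK (9,4): turn L to N, flip to white, move to (8,4). |black|=7
Step 13: on BLACK (8,4): turn L to W, flip to white, move to (8,3). |black|=6
Step 14: on WHITE (8,3): turn R to N, flip to black, move to (7,3). |black|=7
Step 15: on BLACK (7,3): turn L to W, flip to white, move to (7,2). |black|=6
Step 16: on WHITE (7,2): turn R to N, flip to black, move to (6,2). |black|=7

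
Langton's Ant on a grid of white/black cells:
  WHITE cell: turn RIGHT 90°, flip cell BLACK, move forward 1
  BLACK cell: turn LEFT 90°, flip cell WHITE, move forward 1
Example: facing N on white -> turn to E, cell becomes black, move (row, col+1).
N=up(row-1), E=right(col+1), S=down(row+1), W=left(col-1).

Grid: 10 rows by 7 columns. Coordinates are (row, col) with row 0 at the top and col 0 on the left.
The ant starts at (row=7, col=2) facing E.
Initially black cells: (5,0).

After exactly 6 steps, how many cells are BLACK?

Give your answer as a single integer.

Answer: 5

Derivation:
Step 1: on WHITE (7,2): turn R to S, flip to black, move to (8,2). |black|=2
Step 2: on WHITE (8,2): turn R to W, flip to black, move to (8,1). |black|=3
Step 3: on WHITE (8,1): turn R to N, flip to black, move to (7,1). |black|=4
Step 4: on WHITE (7,1): turn R to E, flip to black, move to (7,2). |black|=5
Step 5: on BLACK (7,2): turn L to N, flip to white, move to (6,2). |black|=4
Step 6: on WHITE (6,2): turn R to E, flip to black, move to (6,3). |black|=5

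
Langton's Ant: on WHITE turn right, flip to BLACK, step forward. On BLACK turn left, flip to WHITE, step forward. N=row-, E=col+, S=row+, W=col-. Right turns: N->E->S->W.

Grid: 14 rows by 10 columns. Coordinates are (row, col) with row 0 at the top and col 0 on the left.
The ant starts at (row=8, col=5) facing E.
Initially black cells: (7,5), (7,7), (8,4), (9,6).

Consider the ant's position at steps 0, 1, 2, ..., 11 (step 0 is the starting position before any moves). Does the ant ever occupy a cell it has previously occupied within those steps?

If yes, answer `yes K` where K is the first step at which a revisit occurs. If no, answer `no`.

Answer: yes 7

Derivation:
Step 1: on WHITE (8,5): turn R to S, flip to black, move to (9,5). |black|=5 — new cell
Step 2: on WHITE (9,5): turn R to W, flip to black, move to (9,4). |black|=6 — new cell
Step 3: on WHITE (9,4): turn R to N, flip to black, move to (8,4). |black|=7 — new cell
Step 4: on BLACK (8,4): turn L to W, flip to white, move to (8,3). |black|=6 — new cell
Step 5: on WHITE (8,3): turn R to N, flip to black, move to (7,3). |black|=7 — new cell
Step 6: on WHITE (7,3): turn R to E, flip to black, move to (7,4). |black|=8 — new cell
Step 7: on WHITE (7,4): turn R to S, flip to black, move to (8,4). |black|=9 — REVISIT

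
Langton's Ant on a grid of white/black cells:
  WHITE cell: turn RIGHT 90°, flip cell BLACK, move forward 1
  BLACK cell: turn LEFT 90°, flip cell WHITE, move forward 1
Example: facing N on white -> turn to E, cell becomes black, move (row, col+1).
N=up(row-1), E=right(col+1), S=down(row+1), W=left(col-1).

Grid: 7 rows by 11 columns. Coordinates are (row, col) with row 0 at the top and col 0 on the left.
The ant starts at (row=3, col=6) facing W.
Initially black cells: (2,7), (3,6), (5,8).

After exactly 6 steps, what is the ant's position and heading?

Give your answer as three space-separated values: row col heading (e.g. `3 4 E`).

Answer: 4 7 E

Derivation:
Step 1: on BLACK (3,6): turn L to S, flip to white, move to (4,6). |black|=2
Step 2: on WHITE (4,6): turn R to W, flip to black, move to (4,5). |black|=3
Step 3: on WHITE (4,5): turn R to N, flip to black, move to (3,5). |black|=4
Step 4: on WHITE (3,5): turn R to E, flip to black, move to (3,6). |black|=5
Step 5: on WHITE (3,6): turn R to S, flip to black, move to (4,6). |black|=6
Step 6: on BLACK (4,6): turn L to E, flip to white, move to (4,7). |black|=5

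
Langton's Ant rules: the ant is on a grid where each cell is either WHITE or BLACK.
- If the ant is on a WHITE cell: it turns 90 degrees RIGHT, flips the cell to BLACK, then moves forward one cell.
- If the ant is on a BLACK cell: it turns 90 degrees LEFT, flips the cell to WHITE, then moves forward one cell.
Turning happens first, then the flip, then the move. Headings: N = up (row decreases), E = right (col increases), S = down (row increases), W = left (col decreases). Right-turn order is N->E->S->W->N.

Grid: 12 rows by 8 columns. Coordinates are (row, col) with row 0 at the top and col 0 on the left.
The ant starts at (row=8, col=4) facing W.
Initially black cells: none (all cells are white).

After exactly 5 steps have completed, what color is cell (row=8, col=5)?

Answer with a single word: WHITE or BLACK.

Answer: BLACK

Derivation:
Step 1: on WHITE (8,4): turn R to N, flip to black, move to (7,4). |black|=1
Step 2: on WHITE (7,4): turn R to E, flip to black, move to (7,5). |black|=2
Step 3: on WHITE (7,5): turn R to S, flip to black, move to (8,5). |black|=3
Step 4: on WHITE (8,5): turn R to W, flip to black, move to (8,4). |black|=4
Step 5: on BLACK (8,4): turn L to S, flip to white, move to (9,4). |black|=3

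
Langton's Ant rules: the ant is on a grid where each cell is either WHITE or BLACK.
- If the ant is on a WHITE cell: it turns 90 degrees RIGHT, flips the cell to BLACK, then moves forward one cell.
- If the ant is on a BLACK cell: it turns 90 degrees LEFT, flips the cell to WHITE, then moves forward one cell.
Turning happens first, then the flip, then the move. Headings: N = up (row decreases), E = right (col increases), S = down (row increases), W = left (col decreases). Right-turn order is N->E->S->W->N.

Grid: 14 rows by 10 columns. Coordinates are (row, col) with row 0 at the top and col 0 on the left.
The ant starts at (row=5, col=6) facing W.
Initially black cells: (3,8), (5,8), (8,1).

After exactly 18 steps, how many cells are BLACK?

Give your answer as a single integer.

Step 1: on WHITE (5,6): turn R to N, flip to black, move to (4,6). |black|=4
Step 2: on WHITE (4,6): turn R to E, flip to black, move to (4,7). |black|=5
Step 3: on WHITE (4,7): turn R to S, flip to black, move to (5,7). |black|=6
Step 4: on WHITE (5,7): turn R to W, flip to black, move to (5,6). |black|=7
Step 5: on BLACK (5,6): turn L to S, flip to white, move to (6,6). |black|=6
Step 6: on WHITE (6,6): turn R to W, flip to black, move to (6,5). |black|=7
Step 7: on WHITE (6,5): turn R to N, flip to black, move to (5,5). |black|=8
Step 8: on WHITE (5,5): turn R to E, flip to black, move to (5,6). |black|=9
Step 9: on WHITE (5,6): turn R to S, flip to black, move to (6,6). |black|=10
Step 10: on BLACK (6,6): turn L to E, flip to white, move to (6,7). |black|=9
Step 11: on WHITE (6,7): turn R to S, flip to black, move to (7,7). |black|=10
Step 12: on WHITE (7,7): turn R to W, flip to black, move to (7,6). |black|=11
Step 13: on WHITE (7,6): turn R to N, flip to black, move to (6,6). |black|=12
Step 14: on WHITE (6,6): turn R to E, flip to black, move to (6,7). |black|=13
Step 15: on BLACK (6,7): turn L to N, flip to white, move to (5,7). |black|=12
Step 16: on BLACK (5,7): turn L to W, flip to white, move to (5,6). |black|=11
Step 17: on BLACK (5,6): turn L to S, flip to white, move to (6,6). |black|=10
Step 18: on BLACK (6,6): turn L to E, flip to white, move to (6,7). |black|=9

Answer: 9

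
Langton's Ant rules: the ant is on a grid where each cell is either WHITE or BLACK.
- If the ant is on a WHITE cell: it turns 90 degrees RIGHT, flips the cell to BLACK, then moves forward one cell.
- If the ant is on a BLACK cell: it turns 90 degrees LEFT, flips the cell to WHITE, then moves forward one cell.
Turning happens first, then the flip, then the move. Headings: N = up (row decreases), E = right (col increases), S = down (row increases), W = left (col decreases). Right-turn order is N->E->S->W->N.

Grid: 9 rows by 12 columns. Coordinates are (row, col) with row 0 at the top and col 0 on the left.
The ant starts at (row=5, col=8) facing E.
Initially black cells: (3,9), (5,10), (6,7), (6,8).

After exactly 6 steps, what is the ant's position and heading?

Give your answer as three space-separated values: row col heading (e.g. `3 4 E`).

Step 1: on WHITE (5,8): turn R to S, flip to black, move to (6,8). |black|=5
Step 2: on BLACK (6,8): turn L to E, flip to white, move to (6,9). |black|=4
Step 3: on WHITE (6,9): turn R to S, flip to black, move to (7,9). |black|=5
Step 4: on WHITE (7,9): turn R to W, flip to black, move to (7,8). |black|=6
Step 5: on WHITE (7,8): turn R to N, flip to black, move to (6,8). |black|=7
Step 6: on WHITE (6,8): turn R to E, flip to black, move to (6,9). |black|=8

Answer: 6 9 E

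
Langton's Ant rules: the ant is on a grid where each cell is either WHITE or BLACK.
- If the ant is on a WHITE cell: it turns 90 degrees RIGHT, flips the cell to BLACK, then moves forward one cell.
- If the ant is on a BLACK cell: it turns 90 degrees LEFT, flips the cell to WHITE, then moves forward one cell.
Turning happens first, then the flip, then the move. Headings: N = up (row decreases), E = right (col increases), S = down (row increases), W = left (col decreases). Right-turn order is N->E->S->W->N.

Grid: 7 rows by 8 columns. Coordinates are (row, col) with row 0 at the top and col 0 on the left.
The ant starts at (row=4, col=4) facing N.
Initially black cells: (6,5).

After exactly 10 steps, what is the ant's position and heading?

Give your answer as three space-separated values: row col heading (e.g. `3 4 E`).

Step 1: on WHITE (4,4): turn R to E, flip to black, move to (4,5). |black|=2
Step 2: on WHITE (4,5): turn R to S, flip to black, move to (5,5). |black|=3
Step 3: on WHITE (5,5): turn R to W, flip to black, move to (5,4). |black|=4
Step 4: on WHITE (5,4): turn R to N, flip to black, move to (4,4). |black|=5
Step 5: on BLACK (4,4): turn L to W, flip to white, move to (4,3). |black|=4
Step 6: on WHITE (4,3): turn R to N, flip to black, move to (3,3). |black|=5
Step 7: on WHITE (3,3): turn R to E, flip to black, move to (3,4). |black|=6
Step 8: on WHITE (3,4): turn R to S, flip to black, move to (4,4). |black|=7
Step 9: on WHITE (4,4): turn R to W, flip to black, move to (4,3). |black|=8
Step 10: on BLACK (4,3): turn L to S, flip to white, move to (5,3). |black|=7

Answer: 5 3 S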